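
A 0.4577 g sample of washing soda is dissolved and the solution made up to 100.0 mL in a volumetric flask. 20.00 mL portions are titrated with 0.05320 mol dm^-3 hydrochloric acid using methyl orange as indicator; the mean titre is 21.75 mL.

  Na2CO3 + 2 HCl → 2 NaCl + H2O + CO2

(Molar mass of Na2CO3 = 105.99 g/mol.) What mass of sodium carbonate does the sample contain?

0.3066 g

n(HCl) per titration = 0.02175 × 0.05320 = 1.157 × 10^-3 mol
From the 1:2 ratio, n(Na2CO3) in each aliquot = 1/2 × 1.157 × 10^-3 = 5.785 × 10^-4 mol
n(Na2CO3) in the whole flask = 5.785 × 10^-4 × 100.0/20.00 = 2.893 × 10^-3 mol
mass of Na2CO3 = 2.893 × 10^-3 × 105.99 = 0.3066 g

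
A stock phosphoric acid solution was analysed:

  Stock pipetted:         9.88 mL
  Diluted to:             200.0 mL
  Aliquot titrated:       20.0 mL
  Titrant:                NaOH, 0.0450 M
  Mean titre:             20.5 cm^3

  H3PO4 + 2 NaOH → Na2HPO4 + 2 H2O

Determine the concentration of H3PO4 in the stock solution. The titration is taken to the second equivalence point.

0.467 M

n(NaOH) = 0.0205 × 0.0450 = 9.22 × 10^-4 mol
From the 1:2 ratio, n(H3PO4) in the aliquot = 1/2 × 9.22 × 10^-4 = 4.61 × 10^-4 mol
[H3PO4]_dilute = 4.61 × 10^-4 / 0.0200 = 0.0231 mol/L
Dilution factor = 200.0 / 9.88 = 20.24
[H3PO4]_stock = 0.0231 × 20.24 = 0.467 mol/L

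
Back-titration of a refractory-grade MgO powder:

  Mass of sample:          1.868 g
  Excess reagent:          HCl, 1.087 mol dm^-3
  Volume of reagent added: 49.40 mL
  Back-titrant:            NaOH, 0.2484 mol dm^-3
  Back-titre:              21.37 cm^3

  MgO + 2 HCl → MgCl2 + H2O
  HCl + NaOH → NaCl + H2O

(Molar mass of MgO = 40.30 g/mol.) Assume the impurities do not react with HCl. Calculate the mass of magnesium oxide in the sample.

0.9750 g

n(HCl) added = 0.04940 × 1.087 = 0.05370 mol
n(NaOH) used in back-titration = 0.02137 × 0.2484 = 5.308 × 10^-3 mol
n(HCl) left over = 5.308 × 10^-3 mol (1:1 ratio)
n(HCl) consumed by analyte = 0.05370 − 5.308 × 10^-3 = 0.04839 mol
From the 1:2 ratio, n(MgO) = 1/2 × 0.04839 = 0.02419 mol
mass of MgO = 0.02419 × 40.30 = 0.9750 g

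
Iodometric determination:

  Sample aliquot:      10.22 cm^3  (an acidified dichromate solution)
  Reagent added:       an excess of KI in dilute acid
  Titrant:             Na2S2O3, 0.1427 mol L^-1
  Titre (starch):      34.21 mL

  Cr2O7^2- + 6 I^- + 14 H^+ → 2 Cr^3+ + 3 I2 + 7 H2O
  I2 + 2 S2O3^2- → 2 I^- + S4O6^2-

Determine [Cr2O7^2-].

n(S2O3^2-) = 0.03421 × 0.1427 = 4.882 × 10^-3 mol
n(I2) = n(S2O3^2-)/2 = 2.441 × 10^-3 mol
From the 1:3 ratio, n(Cr2O7^2-) in the aliquot = 1/3 × 2.441 × 10^-3 = 8.136 × 10^-4 mol
[Cr2O7^2-] = 8.136 × 10^-4 / 0.01022 = 0.07961 mol/L

0.07961 mol/L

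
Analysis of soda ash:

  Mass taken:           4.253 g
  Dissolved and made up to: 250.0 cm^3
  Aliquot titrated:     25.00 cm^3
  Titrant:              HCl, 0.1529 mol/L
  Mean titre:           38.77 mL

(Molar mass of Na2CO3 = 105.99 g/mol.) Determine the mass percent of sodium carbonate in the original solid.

Na2CO3 + 2 HCl → 2 NaCl + H2O + CO2
n(HCl) per titration = 0.03877 × 0.1529 = 5.928 × 10^-3 mol
From the 1:2 ratio, n(Na2CO3) in each aliquot = 1/2 × 5.928 × 10^-3 = 2.964 × 10^-3 mol
n(Na2CO3) in the whole flask = 2.964 × 10^-3 × 250.0/25.00 = 0.02964 mol
mass of Na2CO3 = 0.02964 × 105.99 = 3.142 g
% Na2CO3 = 3.142 / 4.253 × 100 = 73.87 %

73.87 %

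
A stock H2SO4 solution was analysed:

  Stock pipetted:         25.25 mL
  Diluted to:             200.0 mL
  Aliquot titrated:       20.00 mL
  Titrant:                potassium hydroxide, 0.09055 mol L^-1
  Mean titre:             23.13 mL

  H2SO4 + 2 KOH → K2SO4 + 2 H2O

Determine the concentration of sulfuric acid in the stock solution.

n(KOH) = 0.02313 × 0.09055 = 2.094 × 10^-3 mol
From the 1:2 ratio, n(H2SO4) in the aliquot = 1/2 × 2.094 × 10^-3 = 1.047 × 10^-3 mol
[H2SO4]_dilute = 1.047 × 10^-3 / 0.02000 = 0.05236 mol/L
Dilution factor = 200.0 / 25.25 = 7.921
[H2SO4]_stock = 0.05236 × 7.921 = 0.4147 mol/L

0.4147 mol/L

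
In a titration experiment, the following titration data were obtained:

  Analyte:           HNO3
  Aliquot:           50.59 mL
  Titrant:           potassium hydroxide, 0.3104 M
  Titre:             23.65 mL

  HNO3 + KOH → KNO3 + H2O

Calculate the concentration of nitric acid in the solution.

0.1451 M

n(KOH) = 0.02365 L × 0.3104 mol/L = 7.341 × 10^-3 mol
n(HNO3) = 7.341 × 10^-3 mol (1:1 mole ratio)
[HNO3] = 7.341 × 10^-3 mol / 0.05059 L = 0.1451 mol/L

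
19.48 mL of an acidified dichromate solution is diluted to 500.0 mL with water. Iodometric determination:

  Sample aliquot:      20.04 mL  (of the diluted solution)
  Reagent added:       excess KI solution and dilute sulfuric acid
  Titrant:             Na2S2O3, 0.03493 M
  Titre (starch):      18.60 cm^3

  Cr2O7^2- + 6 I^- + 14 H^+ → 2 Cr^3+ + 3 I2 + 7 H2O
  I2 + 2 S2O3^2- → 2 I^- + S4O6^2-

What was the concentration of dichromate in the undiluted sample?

n(S2O3^2-) = 0.01860 × 0.03493 = 6.497 × 10^-4 mol
n(I2) = n(S2O3^2-)/2 = 3.248 × 10^-4 mol
From the 1:3 ratio, n(Cr2O7^2-) in the aliquot = 1/3 × 3.248 × 10^-4 = 1.083 × 10^-4 mol
[Cr2O7^2-]_dilute = 1.083 × 10^-4 / 0.02004 = 0.005403 mol/L
[Cr2O7^2-]_original = 0.005403 × 500.0/19.48 = 0.1387 mol/L

0.1387 M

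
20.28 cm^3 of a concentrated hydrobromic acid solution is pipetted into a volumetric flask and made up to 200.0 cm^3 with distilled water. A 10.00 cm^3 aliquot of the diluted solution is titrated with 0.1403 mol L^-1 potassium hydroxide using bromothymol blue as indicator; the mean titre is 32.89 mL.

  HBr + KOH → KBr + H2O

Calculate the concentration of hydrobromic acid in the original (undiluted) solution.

4.551 mol/L

n(KOH) = 0.03289 × 0.1403 = 4.614 × 10^-3 mol
n(HBr) in the aliquot = 4.614 × 10^-3 mol (1:1 ratio)
[HBr]_dilute = 4.614 × 10^-3 / 0.01000 = 0.4614 mol/L
Dilution factor = 200.0 / 20.28 = 9.862
[HBr]_stock = 0.4614 × 9.862 = 4.551 mol/L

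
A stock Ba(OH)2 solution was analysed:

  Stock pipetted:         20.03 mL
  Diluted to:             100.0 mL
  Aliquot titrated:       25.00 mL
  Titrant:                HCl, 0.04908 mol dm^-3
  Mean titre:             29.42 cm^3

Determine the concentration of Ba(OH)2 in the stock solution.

0.1442 mol/L

Ba(OH)2 + 2 HCl → BaCl2 + 2 H2O
n(HCl) = 0.02942 × 0.04908 = 1.444 × 10^-3 mol
From the 1:2 ratio, n(Ba(OH)2) in the aliquot = 1/2 × 1.444 × 10^-3 = 7.220 × 10^-4 mol
[Ba(OH)2]_dilute = 7.220 × 10^-4 / 0.02500 = 0.02888 mol/L
Dilution factor = 100.0 / 20.03 = 4.993
[Ba(OH)2]_stock = 0.02888 × 4.993 = 0.1442 mol/L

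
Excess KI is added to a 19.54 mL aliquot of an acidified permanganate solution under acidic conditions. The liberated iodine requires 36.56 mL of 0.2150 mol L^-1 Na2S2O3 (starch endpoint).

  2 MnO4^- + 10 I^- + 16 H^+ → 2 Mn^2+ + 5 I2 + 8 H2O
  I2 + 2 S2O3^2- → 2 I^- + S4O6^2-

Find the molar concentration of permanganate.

n(S2O3^2-) = 0.03656 × 0.2150 = 7.860 × 10^-3 mol
n(I2) = n(S2O3^2-)/2 = 3.930 × 10^-3 mol
From the 2:5 ratio, n(MnO4^-) in the aliquot = 2/5 × 3.930 × 10^-3 = 1.572 × 10^-3 mol
[MnO4^-] = 1.572 × 10^-3 / 0.01954 = 0.08045 mol/L

0.08045 mol/L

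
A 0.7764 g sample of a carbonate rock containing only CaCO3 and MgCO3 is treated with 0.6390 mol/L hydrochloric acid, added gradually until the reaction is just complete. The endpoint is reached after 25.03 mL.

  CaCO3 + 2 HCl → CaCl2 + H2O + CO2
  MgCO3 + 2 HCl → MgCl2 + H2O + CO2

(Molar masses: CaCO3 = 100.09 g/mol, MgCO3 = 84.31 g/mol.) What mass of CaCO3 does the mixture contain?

n(HCl) = 0.02503 × 0.6390 = 0.01599 mol
Let x = n(CaCO3), y = n(MgCO3).
Titrant: 2x + 2y = 0.01599;  mass: 100.09x + 84.31y = 0.7764
Solving, x = 6.474 × 10^-3 mol, y = 1.523 × 10^-3 mol
mass of CaCO3 = 6.474 × 10^-3 × 100.09 = 0.6480 g

0.6480 g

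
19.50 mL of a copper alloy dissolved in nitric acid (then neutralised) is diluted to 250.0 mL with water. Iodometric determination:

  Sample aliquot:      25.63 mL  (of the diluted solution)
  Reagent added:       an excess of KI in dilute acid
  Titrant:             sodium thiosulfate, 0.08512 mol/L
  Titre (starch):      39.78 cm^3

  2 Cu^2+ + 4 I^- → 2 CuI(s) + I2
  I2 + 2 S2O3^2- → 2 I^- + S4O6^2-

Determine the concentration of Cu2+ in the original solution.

1.694 mol/L

n(S2O3^2-) = 0.03978 × 0.08512 = 3.386 × 10^-3 mol
n(I2) = n(S2O3^2-)/2 = 1.693 × 10^-3 mol
From the 2:1 ratio, n(Cu2+) in the aliquot = 2/1 × 1.693 × 10^-3 = 3.386 × 10^-3 mol
[Cu2+]_dilute = 3.386 × 10^-3 / 0.02563 = 0.1321 mol/L
[Cu2+]_original = 0.1321 × 250.0/19.50 = 1.694 mol/L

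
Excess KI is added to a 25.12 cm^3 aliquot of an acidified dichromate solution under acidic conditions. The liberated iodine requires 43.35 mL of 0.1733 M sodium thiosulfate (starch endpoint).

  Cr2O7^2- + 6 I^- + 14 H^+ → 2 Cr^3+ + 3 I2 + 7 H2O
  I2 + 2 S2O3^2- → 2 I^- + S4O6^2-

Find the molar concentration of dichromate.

0.04984 M

n(S2O3^2-) = 0.04335 × 0.1733 = 7.513 × 10^-3 mol
n(I2) = n(S2O3^2-)/2 = 3.756 × 10^-3 mol
From the 1:3 ratio, n(Cr2O7^2-) in the aliquot = 1/3 × 3.756 × 10^-3 = 1.252 × 10^-3 mol
[Cr2O7^2-] = 1.252 × 10^-3 / 0.02512 = 0.04984 mol/L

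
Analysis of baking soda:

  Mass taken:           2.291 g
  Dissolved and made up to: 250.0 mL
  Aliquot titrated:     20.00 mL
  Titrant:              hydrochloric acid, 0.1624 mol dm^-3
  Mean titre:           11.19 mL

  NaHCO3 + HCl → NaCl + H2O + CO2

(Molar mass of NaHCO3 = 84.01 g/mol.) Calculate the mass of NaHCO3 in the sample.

n(HCl) per titration = 0.01119 × 0.1624 = 1.817 × 10^-3 mol
n(NaHCO3) in each aliquot = 1.817 × 10^-3 mol (1:1 ratio)
n(NaHCO3) in the whole flask = 1.817 × 10^-3 × 250.0/20.00 = 0.02272 mol
mass of NaHCO3 = 0.02272 × 84.01 = 1.908 g

1.908 g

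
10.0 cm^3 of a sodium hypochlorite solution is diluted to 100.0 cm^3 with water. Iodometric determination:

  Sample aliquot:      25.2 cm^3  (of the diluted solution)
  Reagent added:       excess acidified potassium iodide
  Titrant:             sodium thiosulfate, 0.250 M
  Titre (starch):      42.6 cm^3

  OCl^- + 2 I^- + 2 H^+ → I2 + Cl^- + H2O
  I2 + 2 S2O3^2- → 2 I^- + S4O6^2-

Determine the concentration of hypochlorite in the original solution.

2.11 M

n(S2O3^2-) = 0.0426 × 0.250 = 0.0106 mol
n(I2) = n(S2O3^2-)/2 = 5.33 × 10^-3 mol
n(OCl^-) in the aliquot = 5.33 × 10^-3 mol (1:1 ratio)
[OCl^-]_dilute = 5.33 × 10^-3 / 0.0252 = 0.211 mol/L
[OCl^-]_original = 0.211 × 100.0/10.0 = 2.11 mol/L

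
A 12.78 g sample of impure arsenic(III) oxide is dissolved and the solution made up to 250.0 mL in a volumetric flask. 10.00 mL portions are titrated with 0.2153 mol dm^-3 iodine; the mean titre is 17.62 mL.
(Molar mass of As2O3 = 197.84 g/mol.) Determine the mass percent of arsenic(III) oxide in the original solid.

As2O3 + 2 I2 + 2 H2O → As2O5 + 4 HI
n(I2) per titration = 0.01762 × 0.2153 = 3.794 × 10^-3 mol
From the 1:2 ratio, n(As2O3) in each aliquot = 1/2 × 3.794 × 10^-3 = 1.897 × 10^-3 mol
n(As2O3) in the whole flask = 1.897 × 10^-3 × 250.0/10.00 = 0.04742 mol
mass of As2O3 = 0.04742 × 197.84 = 9.382 g
% As2O3 = 9.382 / 12.78 × 100 = 73.41 %

73.41 %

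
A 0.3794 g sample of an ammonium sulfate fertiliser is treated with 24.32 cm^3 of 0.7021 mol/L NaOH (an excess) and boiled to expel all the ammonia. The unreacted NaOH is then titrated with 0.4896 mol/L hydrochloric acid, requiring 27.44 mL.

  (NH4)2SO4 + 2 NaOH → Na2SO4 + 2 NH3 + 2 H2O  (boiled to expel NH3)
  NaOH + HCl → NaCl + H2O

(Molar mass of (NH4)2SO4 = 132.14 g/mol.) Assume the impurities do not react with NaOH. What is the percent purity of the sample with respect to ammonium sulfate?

n(NaOH) added = 0.02432 × 0.7021 = 0.01708 mol
n(HCl) used in back-titration = 0.02744 × 0.4896 = 0.01343 mol
n(NaOH) left over = 0.01343 mol (1:1 ratio)
n(NaOH) consumed by analyte = 0.01708 − 0.01343 = 3.640 × 10^-3 mol
From the 1:2 ratio, n((NH4)2SO4) = 1/2 × 3.640 × 10^-3 = 1.820 × 10^-3 mol
mass of (NH4)2SO4 = 1.820 × 10^-3 × 132.14 = 0.2405 g
% (NH4)2SO4 = 0.2405 / 0.3794 × 100 = 63.40 %

63.40 %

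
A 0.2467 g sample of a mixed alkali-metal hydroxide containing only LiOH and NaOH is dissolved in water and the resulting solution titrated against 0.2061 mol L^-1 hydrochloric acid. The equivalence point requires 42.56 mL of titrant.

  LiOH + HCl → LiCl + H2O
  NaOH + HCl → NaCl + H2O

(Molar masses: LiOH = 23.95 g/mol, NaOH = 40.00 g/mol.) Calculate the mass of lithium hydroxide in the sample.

0.1554 g

n(HCl) = 0.04256 × 0.2061 = 8.772 × 10^-3 mol
Let x = n(LiOH), y = n(NaOH).
Titrant: 1x + 1y = 8.772 × 10^-3;  mass: 23.95x + 40.00y = 0.2467
Solving, x = 6.490 × 10^-3 mol, y = 2.282 × 10^-3 mol
mass of LiOH = 6.490 × 10^-3 × 23.95 = 0.1554 g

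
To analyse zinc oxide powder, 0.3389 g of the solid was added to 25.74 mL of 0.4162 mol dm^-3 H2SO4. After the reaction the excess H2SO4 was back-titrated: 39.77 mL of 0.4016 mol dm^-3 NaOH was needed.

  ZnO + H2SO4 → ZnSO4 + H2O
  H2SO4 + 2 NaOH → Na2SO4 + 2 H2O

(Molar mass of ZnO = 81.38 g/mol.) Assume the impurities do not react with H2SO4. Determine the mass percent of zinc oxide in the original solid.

65.49 %

n(H2SO4) added = 0.02574 × 0.4162 = 0.01071 mol
n(NaOH) used in back-titration = 0.03977 × 0.4016 = 0.01597 mol
From the 1:2 ratio, n(H2SO4) left over = 1/2 × 0.01597 = 7.986 × 10^-3 mol
n(H2SO4) consumed by analyte = 0.01071 − 7.986 × 10^-3 = 2.727 × 10^-3 mol
n(ZnO) = 2.727 × 10^-3 mol (1:1 ratio)
mass of ZnO = 2.727 × 10^-3 × 81.38 = 0.2219 g
% ZnO = 0.2219 / 0.3389 × 100 = 65.49 %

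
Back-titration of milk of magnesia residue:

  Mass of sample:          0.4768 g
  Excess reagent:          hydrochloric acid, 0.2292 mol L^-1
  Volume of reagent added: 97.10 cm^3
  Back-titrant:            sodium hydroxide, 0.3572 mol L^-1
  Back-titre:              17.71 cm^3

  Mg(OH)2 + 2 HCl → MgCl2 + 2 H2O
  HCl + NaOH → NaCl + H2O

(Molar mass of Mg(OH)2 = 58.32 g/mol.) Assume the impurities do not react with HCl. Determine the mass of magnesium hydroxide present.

n(HCl) added = 0.09710 × 0.2292 = 0.02226 mol
n(NaOH) used in back-titration = 0.01771 × 0.3572 = 6.326 × 10^-3 mol
n(HCl) left over = 6.326 × 10^-3 mol (1:1 ratio)
n(HCl) consumed by analyte = 0.02226 − 6.326 × 10^-3 = 0.01593 mol
From the 1:2 ratio, n(Mg(OH)2) = 1/2 × 0.01593 = 7.965 × 10^-3 mol
mass of Mg(OH)2 = 7.965 × 10^-3 × 58.32 = 0.4645 g

0.4645 g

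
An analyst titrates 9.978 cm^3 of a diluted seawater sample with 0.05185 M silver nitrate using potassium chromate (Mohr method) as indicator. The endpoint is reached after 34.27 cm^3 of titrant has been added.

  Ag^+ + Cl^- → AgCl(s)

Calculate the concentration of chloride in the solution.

n(AgNO3) = 0.03427 L × 0.05185 mol/L = 1.777 × 10^-3 mol
n(Cl-) = 1.777 × 10^-3 mol (1:1 mole ratio)
[Cl-] = 1.777 × 10^-3 mol / 0.009978 L = 0.1781 mol/L

0.1781 M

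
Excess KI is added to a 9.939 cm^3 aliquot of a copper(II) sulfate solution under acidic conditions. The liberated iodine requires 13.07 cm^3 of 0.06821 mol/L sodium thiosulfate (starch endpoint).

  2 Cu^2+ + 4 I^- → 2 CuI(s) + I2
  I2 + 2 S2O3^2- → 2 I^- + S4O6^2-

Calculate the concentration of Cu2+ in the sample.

0.08970 mol/L

n(S2O3^2-) = 0.01307 × 0.06821 = 8.915 × 10^-4 mol
n(I2) = n(S2O3^2-)/2 = 4.458 × 10^-4 mol
From the 2:1 ratio, n(Cu2+) in the aliquot = 2/1 × 4.458 × 10^-4 = 8.915 × 10^-4 mol
[Cu2+] = 8.915 × 10^-4 / 0.009939 = 0.08970 mol/L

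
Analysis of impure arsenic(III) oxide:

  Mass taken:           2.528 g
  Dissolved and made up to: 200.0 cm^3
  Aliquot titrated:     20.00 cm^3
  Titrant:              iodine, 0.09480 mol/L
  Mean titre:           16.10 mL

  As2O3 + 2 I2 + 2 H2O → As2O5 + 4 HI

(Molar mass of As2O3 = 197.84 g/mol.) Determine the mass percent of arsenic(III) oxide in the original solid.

n(I2) per titration = 0.01610 × 0.09480 = 1.526 × 10^-3 mol
From the 1:2 ratio, n(As2O3) in each aliquot = 1/2 × 1.526 × 10^-3 = 7.631 × 10^-4 mol
n(As2O3) in the whole flask = 7.631 × 10^-4 × 200.0/20.00 = 7.631 × 10^-3 mol
mass of As2O3 = 7.631 × 10^-3 × 197.84 = 1.510 g
% As2O3 = 1.510 / 2.528 × 100 = 59.72 %

59.72 %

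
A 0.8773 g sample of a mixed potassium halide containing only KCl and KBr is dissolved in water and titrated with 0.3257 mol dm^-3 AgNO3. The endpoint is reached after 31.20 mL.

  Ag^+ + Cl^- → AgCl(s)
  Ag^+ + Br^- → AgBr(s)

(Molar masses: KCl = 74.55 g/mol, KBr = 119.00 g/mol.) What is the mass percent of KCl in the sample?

63.46 %

n(AgNO3) = 0.03120 × 0.3257 = 0.01016 mol
Let x = n(KCl), y = n(KBr).
Titrant: 1x + 1y = 0.01016;  mass: 74.55x + 119.00y = 0.8773
Solving, x = 7.468 × 10^-3 mol, y = 2.694 × 10^-3 mol
mass of KCl = 7.468 × 10^-3 × 74.55 = 0.5568 g
% KCl = 0.5568 / 0.8773 × 100 = 63.46 %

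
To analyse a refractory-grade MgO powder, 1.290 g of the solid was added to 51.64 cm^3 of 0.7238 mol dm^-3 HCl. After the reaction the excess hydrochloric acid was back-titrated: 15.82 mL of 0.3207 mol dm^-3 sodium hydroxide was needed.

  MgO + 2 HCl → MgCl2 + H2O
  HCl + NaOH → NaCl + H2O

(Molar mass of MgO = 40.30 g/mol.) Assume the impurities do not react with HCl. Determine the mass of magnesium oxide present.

0.6509 g

n(HCl) added = 0.05164 × 0.7238 = 0.03738 mol
n(NaOH) used in back-titration = 0.01582 × 0.3207 = 5.073 × 10^-3 mol
n(HCl) left over = 5.073 × 10^-3 mol (1:1 ratio)
n(HCl) consumed by analyte = 0.03738 − 5.073 × 10^-3 = 0.03230 mol
From the 1:2 ratio, n(MgO) = 1/2 × 0.03230 = 0.01615 mol
mass of MgO = 0.01615 × 40.30 = 0.6509 g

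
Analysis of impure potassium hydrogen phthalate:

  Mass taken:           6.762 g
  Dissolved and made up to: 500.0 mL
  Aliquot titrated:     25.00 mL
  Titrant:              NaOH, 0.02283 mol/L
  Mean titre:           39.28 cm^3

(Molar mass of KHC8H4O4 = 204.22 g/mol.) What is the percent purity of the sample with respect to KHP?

KHC8H4O4 + NaOH → KNaC8H4O4 + H2O
n(NaOH) per titration = 0.03928 × 0.02283 = 8.968 × 10^-4 mol
n(KHC8H4O4) in each aliquot = 8.968 × 10^-4 mol (1:1 ratio)
n(KHC8H4O4) in the whole flask = 8.968 × 10^-4 × 500.0/25.00 = 0.01794 mol
mass of KHC8H4O4 = 0.01794 × 204.22 = 3.663 g
% KHC8H4O4 = 3.663 / 6.762 × 100 = 54.17 %

54.17 %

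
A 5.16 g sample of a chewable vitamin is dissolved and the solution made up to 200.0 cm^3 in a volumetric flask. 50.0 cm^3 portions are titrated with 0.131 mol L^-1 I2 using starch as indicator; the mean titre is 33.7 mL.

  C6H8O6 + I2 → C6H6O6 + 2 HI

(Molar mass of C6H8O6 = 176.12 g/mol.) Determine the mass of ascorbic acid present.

n(I2) per titration = 0.0337 × 0.131 = 4.41 × 10^-3 mol
n(C6H8O6) in each aliquot = 4.41 × 10^-3 mol (1:1 ratio)
n(C6H8O6) in the whole flask = 4.41 × 10^-3 × 200.0/50.0 = 0.0177 mol
mass of C6H8O6 = 0.0177 × 176.12 = 3.11 g

3.11 g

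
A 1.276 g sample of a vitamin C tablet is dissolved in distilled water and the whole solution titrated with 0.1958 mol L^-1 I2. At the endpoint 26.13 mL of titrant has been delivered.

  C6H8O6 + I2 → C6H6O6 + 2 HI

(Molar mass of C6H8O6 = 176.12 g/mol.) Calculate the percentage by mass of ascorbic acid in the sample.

70.62 %

n(I2) = 0.02613 L × 0.1958 mol/L = 5.116 × 10^-3 mol
n(C6H8O6) = 5.116 × 10^-3 mol (1:1 ratio)
mass of C6H8O6 = 5.116 × 10^-3 × 176.12 g/mol = 0.9011 g
% C6H8O6 = 0.9011 / 1.276 × 100 = 70.62 %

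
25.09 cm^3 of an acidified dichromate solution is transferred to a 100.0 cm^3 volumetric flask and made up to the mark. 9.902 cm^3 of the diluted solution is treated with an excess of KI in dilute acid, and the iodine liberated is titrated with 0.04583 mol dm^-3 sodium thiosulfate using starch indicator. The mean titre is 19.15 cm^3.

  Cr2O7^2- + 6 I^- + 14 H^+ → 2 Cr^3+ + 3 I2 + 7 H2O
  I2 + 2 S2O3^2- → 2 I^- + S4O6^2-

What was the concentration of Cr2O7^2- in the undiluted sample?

0.05888 mol/L

n(S2O3^2-) = 0.01915 × 0.04583 = 8.776 × 10^-4 mol
n(I2) = n(S2O3^2-)/2 = 4.388 × 10^-4 mol
From the 1:3 ratio, n(Cr2O7^2-) in the aliquot = 1/3 × 4.388 × 10^-4 = 1.463 × 10^-4 mol
[Cr2O7^2-]_dilute = 1.463 × 10^-4 / 0.009902 = 0.01477 mol/L
[Cr2O7^2-]_original = 0.01477 × 100.0/25.09 = 0.05888 mol/L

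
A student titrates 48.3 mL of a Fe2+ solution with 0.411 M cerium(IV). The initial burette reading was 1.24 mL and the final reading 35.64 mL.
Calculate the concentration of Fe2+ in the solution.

0.293 M

Ce^4+ + Fe^2+ → Ce^3+ + Fe^3+
n(Ce4+) = 0.0344 L × 0.411 mol/L = 0.0141 mol
n(Fe2+) = 0.0141 mol (1:1 mole ratio)
[Fe2+] = 0.0141 mol / 0.0483 L = 0.293 mol/L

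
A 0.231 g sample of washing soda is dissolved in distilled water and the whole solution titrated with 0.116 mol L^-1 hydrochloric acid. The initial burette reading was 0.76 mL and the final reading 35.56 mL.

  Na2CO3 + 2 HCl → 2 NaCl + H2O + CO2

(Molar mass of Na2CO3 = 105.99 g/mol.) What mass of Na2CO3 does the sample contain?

n(HCl) = 0.0348 L × 0.116 mol/L = 4.04 × 10^-3 mol
From the 1:2 ratio, n(Na2CO3) = 1/2 × 4.04 × 10^-3 = 2.02 × 10^-3 mol
mass of Na2CO3 = 2.02 × 10^-3 × 105.99 g/mol = 0.214 g

0.214 g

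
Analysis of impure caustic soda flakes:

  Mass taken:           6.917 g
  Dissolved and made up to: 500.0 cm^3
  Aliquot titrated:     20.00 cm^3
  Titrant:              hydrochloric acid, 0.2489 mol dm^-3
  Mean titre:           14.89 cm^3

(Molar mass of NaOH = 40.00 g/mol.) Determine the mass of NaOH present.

NaOH + HCl → NaCl + H2O
n(HCl) per titration = 0.01489 × 0.2489 = 3.706 × 10^-3 mol
n(NaOH) in each aliquot = 3.706 × 10^-3 mol (1:1 ratio)
n(NaOH) in the whole flask = 3.706 × 10^-3 × 500.0/20.00 = 0.09265 mol
mass of NaOH = 0.09265 × 40.00 = 3.706 g

3.706 g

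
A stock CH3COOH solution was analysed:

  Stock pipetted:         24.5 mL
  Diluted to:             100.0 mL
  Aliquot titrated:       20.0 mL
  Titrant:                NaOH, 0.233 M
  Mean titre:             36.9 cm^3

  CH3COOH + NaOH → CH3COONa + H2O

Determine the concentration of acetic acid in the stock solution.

n(NaOH) = 0.0369 × 0.233 = 8.60 × 10^-3 mol
n(CH3COOH) in the aliquot = 8.60 × 10^-3 mol (1:1 ratio)
[CH3COOH]_dilute = 8.60 × 10^-3 / 0.0200 = 0.430 mol/L
Dilution factor = 100.0 / 24.5 = 4.082
[CH3COOH]_stock = 0.430 × 4.082 = 1.75 mol/L

1.75 M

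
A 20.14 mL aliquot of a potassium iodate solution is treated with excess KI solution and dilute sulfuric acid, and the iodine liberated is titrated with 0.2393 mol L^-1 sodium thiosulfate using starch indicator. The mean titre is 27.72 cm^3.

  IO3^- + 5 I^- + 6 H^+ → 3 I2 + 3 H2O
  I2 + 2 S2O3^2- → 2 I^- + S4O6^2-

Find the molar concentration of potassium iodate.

n(S2O3^2-) = 0.02772 × 0.2393 = 6.633 × 10^-3 mol
n(I2) = n(S2O3^2-)/2 = 3.317 × 10^-3 mol
From the 1:3 ratio, n(IO3^-) in the aliquot = 1/3 × 3.317 × 10^-3 = 1.106 × 10^-3 mol
[IO3^-] = 1.106 × 10^-3 / 0.02014 = 0.05489 mol/L

0.05489 mol/L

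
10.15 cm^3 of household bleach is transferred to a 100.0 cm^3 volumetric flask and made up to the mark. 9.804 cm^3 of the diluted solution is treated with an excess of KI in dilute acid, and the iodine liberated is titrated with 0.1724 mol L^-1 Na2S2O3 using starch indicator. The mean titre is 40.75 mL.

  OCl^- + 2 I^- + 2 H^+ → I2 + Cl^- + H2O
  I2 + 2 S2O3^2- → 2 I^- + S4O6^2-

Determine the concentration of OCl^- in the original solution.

n(S2O3^2-) = 0.04075 × 0.1724 = 7.025 × 10^-3 mol
n(I2) = n(S2O3^2-)/2 = 3.513 × 10^-3 mol
n(OCl^-) in the aliquot = 3.513 × 10^-3 mol (1:1 ratio)
[OCl^-]_dilute = 3.513 × 10^-3 / 0.009804 = 0.3583 mol/L
[OCl^-]_original = 0.3583 × 100.0/10.15 = 3.530 mol/L

3.530 mol/L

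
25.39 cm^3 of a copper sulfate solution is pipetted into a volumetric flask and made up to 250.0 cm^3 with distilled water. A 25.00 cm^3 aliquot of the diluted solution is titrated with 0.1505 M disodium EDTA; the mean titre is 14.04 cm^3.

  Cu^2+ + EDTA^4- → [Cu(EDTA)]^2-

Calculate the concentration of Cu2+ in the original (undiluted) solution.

n(EDTA) = 0.01404 × 0.1505 = 2.113 × 10^-3 mol
n(Cu2+) in the aliquot = 2.113 × 10^-3 mol (1:1 ratio)
[Cu2+]_dilute = 2.113 × 10^-3 / 0.02500 = 0.08452 mol/L
Dilution factor = 250.0 / 25.39 = 9.846
[Cu2+]_stock = 0.08452 × 9.846 = 0.8322 mol/L

0.8322 M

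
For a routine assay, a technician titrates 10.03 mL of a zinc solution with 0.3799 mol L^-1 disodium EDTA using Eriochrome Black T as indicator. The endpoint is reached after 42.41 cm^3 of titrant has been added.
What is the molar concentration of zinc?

Zn^2+ + EDTA^4- → [Zn(EDTA)]^2-
n(EDTA) = 0.04241 L × 0.3799 mol/L = 0.01611 mol
n(Zn2+) = 0.01611 mol (1:1 mole ratio)
[Zn2+] = 0.01611 mol / 0.01003 L = 1.606 mol/L

1.606 mol/L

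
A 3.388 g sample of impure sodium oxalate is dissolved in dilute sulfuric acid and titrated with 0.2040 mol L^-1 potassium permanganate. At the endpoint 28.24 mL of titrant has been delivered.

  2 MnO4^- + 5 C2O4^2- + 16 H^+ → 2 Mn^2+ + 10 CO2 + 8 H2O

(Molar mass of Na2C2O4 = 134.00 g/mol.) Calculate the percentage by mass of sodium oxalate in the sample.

n(KMnO4) = 0.02824 L × 0.2040 mol/L = 5.761 × 10^-3 mol
From the 5:2 ratio, n(Na2C2O4) = 5/2 × 5.761 × 10^-3 = 0.01440 mol
mass of Na2C2O4 = 0.01440 × 134.00 g/mol = 1.930 g
% Na2C2O4 = 1.930 / 3.388 × 100 = 56.96 %

56.96 %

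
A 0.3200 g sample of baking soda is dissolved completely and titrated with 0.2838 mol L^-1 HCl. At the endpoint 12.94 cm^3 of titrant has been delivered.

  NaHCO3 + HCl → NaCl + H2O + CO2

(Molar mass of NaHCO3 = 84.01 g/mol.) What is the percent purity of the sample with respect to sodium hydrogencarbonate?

96.41 %

n(HCl) = 0.01294 L × 0.2838 mol/L = 3.672 × 10^-3 mol
n(NaHCO3) = 3.672 × 10^-3 mol (1:1 ratio)
mass of NaHCO3 = 3.672 × 10^-3 × 84.01 g/mol = 0.3085 g
% NaHCO3 = 0.3085 / 0.3200 × 100 = 96.41 %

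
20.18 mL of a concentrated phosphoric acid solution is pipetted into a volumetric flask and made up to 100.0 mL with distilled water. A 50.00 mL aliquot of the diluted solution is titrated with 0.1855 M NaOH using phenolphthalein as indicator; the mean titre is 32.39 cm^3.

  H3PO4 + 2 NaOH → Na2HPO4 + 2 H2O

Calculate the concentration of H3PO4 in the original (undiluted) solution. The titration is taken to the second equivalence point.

0.2977 M

n(NaOH) = 0.03239 × 0.1855 = 6.008 × 10^-3 mol
From the 1:2 ratio, n(H3PO4) in the aliquot = 1/2 × 6.008 × 10^-3 = 3.004 × 10^-3 mol
[H3PO4]_dilute = 3.004 × 10^-3 / 0.05000 = 0.06008 mol/L
Dilution factor = 100.0 / 20.18 = 4.955
[H3PO4]_stock = 0.06008 × 4.955 = 0.2977 mol/L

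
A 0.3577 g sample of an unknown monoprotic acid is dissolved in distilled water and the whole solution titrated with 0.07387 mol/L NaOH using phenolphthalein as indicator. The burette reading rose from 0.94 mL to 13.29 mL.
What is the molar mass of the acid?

392.1 g/mol

n(NaOH) = 0.01235 L × 0.07387 mol/L = 9.123 × 10^-4 mol
n(HA) = 9.123 × 10^-4 mol (1:1 ratio)
M = m / n = 0.3577 g / 9.123 × 10^-4 mol = 392.1 g/mol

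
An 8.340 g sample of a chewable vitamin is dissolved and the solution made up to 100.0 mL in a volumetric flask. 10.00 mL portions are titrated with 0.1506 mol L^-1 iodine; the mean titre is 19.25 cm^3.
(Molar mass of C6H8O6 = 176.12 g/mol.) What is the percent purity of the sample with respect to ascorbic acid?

C6H8O6 + I2 → C6H6O6 + 2 HI
n(I2) per titration = 0.01925 × 0.1506 = 2.899 × 10^-3 mol
n(C6H8O6) in each aliquot = 2.899 × 10^-3 mol (1:1 ratio)
n(C6H8O6) in the whole flask = 2.899 × 10^-3 × 100.0/10.00 = 0.02899 mol
mass of C6H8O6 = 0.02899 × 176.12 = 5.106 g
% C6H8O6 = 5.106 / 8.340 × 100 = 61.22 %

61.22 %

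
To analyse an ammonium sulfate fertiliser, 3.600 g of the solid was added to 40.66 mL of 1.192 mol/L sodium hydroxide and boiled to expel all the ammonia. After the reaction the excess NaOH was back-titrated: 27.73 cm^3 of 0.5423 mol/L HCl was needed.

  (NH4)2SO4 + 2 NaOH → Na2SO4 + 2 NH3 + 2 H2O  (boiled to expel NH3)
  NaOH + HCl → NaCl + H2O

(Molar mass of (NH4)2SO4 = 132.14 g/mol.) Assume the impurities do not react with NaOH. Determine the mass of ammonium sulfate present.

n(NaOH) added = 0.04066 × 1.192 = 0.04847 mol
n(HCl) used in back-titration = 0.02773 × 0.5423 = 0.01504 mol
n(NaOH) left over = 0.01504 mol (1:1 ratio)
n(NaOH) consumed by analyte = 0.04847 − 0.01504 = 0.03343 mol
From the 1:2 ratio, n((NH4)2SO4) = 1/2 × 0.03343 = 0.01671 mol
mass of (NH4)2SO4 = 0.01671 × 132.14 = 2.209 g

2.209 g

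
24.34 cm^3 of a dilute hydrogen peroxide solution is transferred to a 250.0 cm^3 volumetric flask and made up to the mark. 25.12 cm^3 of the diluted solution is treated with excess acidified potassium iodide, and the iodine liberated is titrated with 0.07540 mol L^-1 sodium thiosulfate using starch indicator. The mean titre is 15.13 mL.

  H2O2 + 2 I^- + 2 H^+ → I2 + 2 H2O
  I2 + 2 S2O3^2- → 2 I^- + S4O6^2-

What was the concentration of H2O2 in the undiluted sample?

n(S2O3^2-) = 0.01513 × 0.07540 = 1.141 × 10^-3 mol
n(I2) = n(S2O3^2-)/2 = 5.704 × 10^-4 mol
n(H2O2) in the aliquot = 5.704 × 10^-4 mol (1:1 ratio)
[H2O2]_dilute = 5.704 × 10^-4 / 0.02512 = 0.02271 mol/L
[H2O2]_original = 0.02271 × 250.0/24.34 = 0.2332 mol/L

0.2332 mol/L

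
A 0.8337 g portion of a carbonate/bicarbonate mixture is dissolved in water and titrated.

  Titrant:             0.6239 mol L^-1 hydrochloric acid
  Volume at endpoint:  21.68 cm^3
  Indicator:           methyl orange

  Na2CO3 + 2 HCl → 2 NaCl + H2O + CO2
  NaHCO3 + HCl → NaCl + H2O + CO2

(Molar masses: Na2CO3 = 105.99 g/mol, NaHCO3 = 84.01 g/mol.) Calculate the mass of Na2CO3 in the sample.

n(HCl) = 0.02168 × 0.6239 = 0.01353 mol
Let x = n(Na2CO3), y = n(NaHCO3).
Titrant: 2x + 1y = 0.01353;  mass: 105.99x + 84.01y = 0.8337
Solving, x = 4.879 × 10^-3 mol, y = 3.769 × 10^-3 mol
mass of Na2CO3 = 4.879 × 10^-3 × 105.99 = 0.5171 g

0.5171 g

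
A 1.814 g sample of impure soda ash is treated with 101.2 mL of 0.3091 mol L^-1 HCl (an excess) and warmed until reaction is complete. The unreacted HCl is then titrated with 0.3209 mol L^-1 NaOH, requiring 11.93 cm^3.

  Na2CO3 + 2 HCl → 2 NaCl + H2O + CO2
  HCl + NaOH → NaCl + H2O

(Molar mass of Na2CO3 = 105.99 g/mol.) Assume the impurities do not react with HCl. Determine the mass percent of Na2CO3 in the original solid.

80.20 %

n(HCl) added = 0.1012 × 0.3091 = 0.03128 mol
n(NaOH) used in back-titration = 0.01193 × 0.3209 = 3.828 × 10^-3 mol
n(HCl) left over = 3.828 × 10^-3 mol (1:1 ratio)
n(HCl) consumed by analyte = 0.03128 − 3.828 × 10^-3 = 0.02745 mol
From the 1:2 ratio, n(Na2CO3) = 1/2 × 0.02745 = 0.01373 mol
mass of Na2CO3 = 0.01373 × 105.99 = 1.455 g
% Na2CO3 = 1.455 / 1.814 × 100 = 80.20 %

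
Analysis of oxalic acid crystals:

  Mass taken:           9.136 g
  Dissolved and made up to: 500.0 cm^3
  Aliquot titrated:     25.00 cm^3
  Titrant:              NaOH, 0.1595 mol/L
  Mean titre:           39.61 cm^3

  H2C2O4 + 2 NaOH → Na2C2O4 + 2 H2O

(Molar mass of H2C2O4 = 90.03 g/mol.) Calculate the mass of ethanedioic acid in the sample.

n(NaOH) per titration = 0.03961 × 0.1595 = 6.318 × 10^-3 mol
From the 1:2 ratio, n(H2C2O4) in each aliquot = 1/2 × 6.318 × 10^-3 = 3.159 × 10^-3 mol
n(H2C2O4) in the whole flask = 3.159 × 10^-3 × 500.0/25.00 = 0.06318 mol
mass of H2C2O4 = 0.06318 × 90.03 = 5.688 g

5.688 g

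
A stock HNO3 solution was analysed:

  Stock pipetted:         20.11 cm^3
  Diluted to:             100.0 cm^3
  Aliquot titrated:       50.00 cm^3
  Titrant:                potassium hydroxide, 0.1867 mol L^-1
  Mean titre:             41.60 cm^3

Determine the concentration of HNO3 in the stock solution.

0.7724 mol/L

HNO3 + KOH → KNO3 + H2O
n(KOH) = 0.04160 × 0.1867 = 7.767 × 10^-3 mol
n(HNO3) in the aliquot = 7.767 × 10^-3 mol (1:1 ratio)
[HNO3]_dilute = 7.767 × 10^-3 / 0.05000 = 0.1553 mol/L
Dilution factor = 100.0 / 20.11 = 4.973
[HNO3]_stock = 0.1553 × 4.973 = 0.7724 mol/L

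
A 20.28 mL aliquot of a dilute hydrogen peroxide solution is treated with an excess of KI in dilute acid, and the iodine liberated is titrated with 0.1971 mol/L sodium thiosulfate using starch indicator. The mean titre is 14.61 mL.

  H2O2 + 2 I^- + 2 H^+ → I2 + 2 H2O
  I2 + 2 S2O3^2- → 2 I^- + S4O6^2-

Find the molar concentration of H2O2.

0.07100 mol/L

n(S2O3^2-) = 0.01461 × 0.1971 = 2.880 × 10^-3 mol
n(I2) = n(S2O3^2-)/2 = 1.440 × 10^-3 mol
n(H2O2) in the aliquot = 1.440 × 10^-3 mol (1:1 ratio)
[H2O2] = 1.440 × 10^-3 / 0.02028 = 0.07100 mol/L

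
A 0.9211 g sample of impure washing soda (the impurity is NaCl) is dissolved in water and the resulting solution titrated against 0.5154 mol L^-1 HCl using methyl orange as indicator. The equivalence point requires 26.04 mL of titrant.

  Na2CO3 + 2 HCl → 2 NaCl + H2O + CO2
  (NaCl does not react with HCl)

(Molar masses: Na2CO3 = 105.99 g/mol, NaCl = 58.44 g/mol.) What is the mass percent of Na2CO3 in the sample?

n(HCl) = 0.02604 × 0.5154 = 0.01342 mol
Let x = n(Na2CO3), y = n(NaCl).
Titrant: 2x = 0.01342;  mass: 105.99x + 58.44y = 0.9211
Solving, x = 6.711 × 10^-3 mol, y = 3.591 × 10^-3 mol
mass of Na2CO3 = 6.711 × 10^-3 × 105.99 = 0.7112 g
% Na2CO3 = 0.7112 / 0.9211 × 100 = 77.22 %

77.22 %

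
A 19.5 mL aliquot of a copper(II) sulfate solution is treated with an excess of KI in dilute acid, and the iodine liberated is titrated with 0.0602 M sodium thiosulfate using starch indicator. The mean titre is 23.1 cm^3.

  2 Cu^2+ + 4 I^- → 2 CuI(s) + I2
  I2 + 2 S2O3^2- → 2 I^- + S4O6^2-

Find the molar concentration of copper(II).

0.0713 M

n(S2O3^2-) = 0.0231 × 0.0602 = 1.39 × 10^-3 mol
n(I2) = n(S2O3^2-)/2 = 6.95 × 10^-4 mol
From the 2:1 ratio, n(Cu2+) in the aliquot = 2/1 × 6.95 × 10^-4 = 1.39 × 10^-3 mol
[Cu2+] = 1.39 × 10^-3 / 0.0195 = 0.0713 mol/L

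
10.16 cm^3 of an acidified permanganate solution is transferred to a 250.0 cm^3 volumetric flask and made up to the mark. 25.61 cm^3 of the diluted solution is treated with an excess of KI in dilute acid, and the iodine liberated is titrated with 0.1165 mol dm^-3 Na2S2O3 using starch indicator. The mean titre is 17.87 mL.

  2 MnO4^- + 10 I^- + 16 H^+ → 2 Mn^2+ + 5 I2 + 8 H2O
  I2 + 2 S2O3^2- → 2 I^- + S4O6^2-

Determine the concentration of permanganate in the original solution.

0.4001 mol/L

n(S2O3^2-) = 0.01787 × 0.1165 = 2.082 × 10^-3 mol
n(I2) = n(S2O3^2-)/2 = 1.041 × 10^-3 mol
From the 2:5 ratio, n(MnO4^-) in the aliquot = 2/5 × 1.041 × 10^-3 = 4.164 × 10^-4 mol
[MnO4^-]_dilute = 4.164 × 10^-4 / 0.02561 = 0.01626 mol/L
[MnO4^-]_original = 0.01626 × 250.0/10.16 = 0.4001 mol/L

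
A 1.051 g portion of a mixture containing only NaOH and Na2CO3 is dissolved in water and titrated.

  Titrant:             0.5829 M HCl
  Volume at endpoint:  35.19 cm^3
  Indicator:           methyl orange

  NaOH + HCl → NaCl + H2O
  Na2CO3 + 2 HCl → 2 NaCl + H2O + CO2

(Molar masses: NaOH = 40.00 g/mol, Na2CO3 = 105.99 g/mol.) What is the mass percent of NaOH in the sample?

n(HCl) = 0.03519 × 0.5829 = 0.02051 mol
Let x = n(NaOH), y = n(Na2CO3).
Titrant: 1x + 2y = 0.02051;  mass: 40.00x + 105.99y = 1.051
Solving, x = 2.774 × 10^-3 mol, y = 8.869 × 10^-3 mol
mass of NaOH = 2.774 × 10^-3 × 40.00 = 0.1110 g
% NaOH = 0.1110 / 1.051 × 100 = 10.56 %

10.56 %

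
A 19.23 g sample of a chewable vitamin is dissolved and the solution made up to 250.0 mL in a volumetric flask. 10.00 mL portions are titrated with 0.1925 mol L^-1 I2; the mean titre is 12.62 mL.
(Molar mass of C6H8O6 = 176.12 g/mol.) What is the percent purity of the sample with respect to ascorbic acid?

C6H8O6 + I2 → C6H6O6 + 2 HI
n(I2) per titration = 0.01262 × 0.1925 = 2.429 × 10^-3 mol
n(C6H8O6) in each aliquot = 2.429 × 10^-3 mol (1:1 ratio)
n(C6H8O6) in the whole flask = 2.429 × 10^-3 × 250.0/10.00 = 0.06073 mol
mass of C6H8O6 = 0.06073 × 176.12 = 10.70 g
% C6H8O6 = 10.70 / 19.23 × 100 = 55.62 %

55.62 %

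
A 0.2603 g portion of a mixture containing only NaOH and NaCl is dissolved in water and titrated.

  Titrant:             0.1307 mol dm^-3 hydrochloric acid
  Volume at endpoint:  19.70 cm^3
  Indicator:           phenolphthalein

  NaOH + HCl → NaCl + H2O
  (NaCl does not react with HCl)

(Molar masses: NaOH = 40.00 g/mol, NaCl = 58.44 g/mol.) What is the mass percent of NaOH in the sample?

39.57 %

n(HCl) = 0.01970 × 0.1307 = 2.575 × 10^-3 mol
Let x = n(NaOH), y = n(NaCl).
Titrant: 1x = 2.575 × 10^-3;  mass: 40.00x + 58.44y = 0.2603
Solving, x = 2.575 × 10^-3 mol, y = 2.692 × 10^-3 mol
mass of NaOH = 2.575 × 10^-3 × 40.00 = 0.1030 g
% NaOH = 0.1030 / 0.2603 × 100 = 39.57 %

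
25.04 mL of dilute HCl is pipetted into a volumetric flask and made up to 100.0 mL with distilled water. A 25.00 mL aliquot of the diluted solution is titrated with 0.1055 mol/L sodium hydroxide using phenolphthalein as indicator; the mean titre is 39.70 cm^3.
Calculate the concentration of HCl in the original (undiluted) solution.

HCl + NaOH → NaCl + H2O
n(NaOH) = 0.03970 × 0.1055 = 4.188 × 10^-3 mol
n(HCl) in the aliquot = 4.188 × 10^-3 mol (1:1 ratio)
[HCl]_dilute = 4.188 × 10^-3 / 0.02500 = 0.1675 mol/L
Dilution factor = 100.0 / 25.04 = 3.994
[HCl]_stock = 0.1675 × 3.994 = 0.6691 mol/L

0.6691 mol/L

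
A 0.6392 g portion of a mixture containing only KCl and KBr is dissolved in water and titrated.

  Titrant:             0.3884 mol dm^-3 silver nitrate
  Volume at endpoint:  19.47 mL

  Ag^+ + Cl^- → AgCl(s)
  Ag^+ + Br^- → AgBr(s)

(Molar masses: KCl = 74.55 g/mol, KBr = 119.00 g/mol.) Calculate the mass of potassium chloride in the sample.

0.4372 g

n(AgNO3) = 0.01947 × 0.3884 = 7.562 × 10^-3 mol
Let x = n(KCl), y = n(KBr).
Titrant: 1x + 1y = 7.562 × 10^-3;  mass: 74.55x + 119.00y = 0.6392
Solving, x = 5.865 × 10^-3 mol, y = 1.697 × 10^-3 mol
mass of KCl = 5.865 × 10^-3 × 74.55 = 0.4372 g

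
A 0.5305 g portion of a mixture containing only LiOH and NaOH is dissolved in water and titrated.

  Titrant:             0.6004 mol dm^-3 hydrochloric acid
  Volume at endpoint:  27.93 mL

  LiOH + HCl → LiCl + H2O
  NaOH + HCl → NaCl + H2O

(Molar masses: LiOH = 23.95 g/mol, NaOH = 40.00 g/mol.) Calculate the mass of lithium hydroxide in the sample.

n(HCl) = 0.02793 × 0.6004 = 0.01677 mol
Let x = n(LiOH), y = n(NaOH).
Titrant: 1x + 1y = 0.01677;  mass: 23.95x + 40.00y = 0.5305
Solving, x = 8.739 × 10^-3 mol, y = 8.030 × 10^-3 mol
mass of LiOH = 8.739 × 10^-3 × 23.95 = 0.2093 g

0.2093 g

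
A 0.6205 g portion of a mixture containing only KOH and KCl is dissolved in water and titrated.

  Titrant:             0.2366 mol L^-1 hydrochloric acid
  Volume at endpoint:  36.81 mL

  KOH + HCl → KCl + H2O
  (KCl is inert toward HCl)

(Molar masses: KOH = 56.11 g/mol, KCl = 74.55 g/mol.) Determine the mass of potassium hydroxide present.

0.4887 g

n(HCl) = 0.03681 × 0.2366 = 8.709 × 10^-3 mol
Let x = n(KOH), y = n(KCl).
Titrant: 1x = 8.709 × 10^-3;  mass: 56.11x + 74.55y = 0.6205
Solving, x = 8.709 × 10^-3 mol, y = 1.768 × 10^-3 mol
mass of KOH = 8.709 × 10^-3 × 56.11 = 0.4887 g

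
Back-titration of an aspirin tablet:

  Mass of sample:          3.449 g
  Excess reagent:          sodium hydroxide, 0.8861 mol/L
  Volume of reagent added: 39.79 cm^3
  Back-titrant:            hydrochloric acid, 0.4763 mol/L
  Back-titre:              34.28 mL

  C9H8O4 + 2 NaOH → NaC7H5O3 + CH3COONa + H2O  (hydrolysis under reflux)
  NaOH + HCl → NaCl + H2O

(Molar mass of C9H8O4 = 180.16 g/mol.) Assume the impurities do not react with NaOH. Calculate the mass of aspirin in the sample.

1.705 g

n(NaOH) added = 0.03979 × 0.8861 = 0.03526 mol
n(HCl) used in back-titration = 0.03428 × 0.4763 = 0.01633 mol
n(NaOH) left over = 0.01633 mol (1:1 ratio)
n(NaOH) consumed by analyte = 0.03526 − 0.01633 = 0.01893 mol
From the 1:2 ratio, n(C9H8O4) = 1/2 × 0.01893 = 9.465 × 10^-3 mol
mass of C9H8O4 = 9.465 × 10^-3 × 180.16 = 1.705 g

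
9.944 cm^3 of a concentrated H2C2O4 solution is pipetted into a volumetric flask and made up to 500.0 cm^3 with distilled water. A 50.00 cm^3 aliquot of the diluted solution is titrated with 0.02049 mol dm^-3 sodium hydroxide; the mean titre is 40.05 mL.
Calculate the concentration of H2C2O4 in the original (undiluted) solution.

0.4126 mol/L

H2C2O4 + 2 NaOH → Na2C2O4 + 2 H2O
n(NaOH) = 0.04005 × 0.02049 = 8.206 × 10^-4 mol
From the 1:2 ratio, n(H2C2O4) in the aliquot = 1/2 × 8.206 × 10^-4 = 4.103 × 10^-4 mol
[H2C2O4]_dilute = 4.103 × 10^-4 / 0.05000 = 0.008206 mol/L
Dilution factor = 500.0 / 9.944 = 50.28
[H2C2O4]_stock = 0.008206 × 50.28 = 0.4126 mol/L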